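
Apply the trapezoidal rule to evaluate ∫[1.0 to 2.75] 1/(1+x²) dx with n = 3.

f(x) = 1/(1+x²)
a = 1.0, b = 2.75, n = 3
h = (b - a)/n = 0.583333

Trapezoidal rule: (h/2)[f(x₀) + 2f(x₁) + 2f(x₂) + ... + f(xₙ)]

x_0 = 1.0000, f(x_0) = 0.500000, coefficient = 1
x_1 = 1.5833, f(x_1) = 0.285149, coefficient = 2
x_2 = 2.1667, f(x_2) = 0.175610, coefficient = 2
x_3 = 2.7500, f(x_3) = 0.116788, coefficient = 1

I ≈ (0.583333/2) × 1.538305 = 0.448672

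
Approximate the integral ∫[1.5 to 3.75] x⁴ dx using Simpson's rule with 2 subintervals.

f(x) = x⁴
a = 1.5, b = 3.75, n = 2
h = (b - a)/n = 1.125000

Simpson's rule: (h/3)[f(x₀) + 4f(x₁) + 2f(x₂) + ... + f(xₙ)]

x_0 = 1.5000, f(x_0) = 5.062500, coefficient = 1
x_1 = 2.6250, f(x_1) = 47.480713, coefficient = 4
x_2 = 3.7500, f(x_2) = 197.753906, coefficient = 1

I ≈ (1.125000/3) × 392.739258 = 147.277222
Exact value: 146.796680
Error: 0.480542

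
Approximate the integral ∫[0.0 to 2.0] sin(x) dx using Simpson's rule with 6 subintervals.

f(x) = sin(x)
a = 0.0, b = 2.0, n = 6
h = (b - a)/n = 0.333333

Simpson's rule: (h/3)[f(x₀) + 4f(x₁) + 2f(x₂) + ... + f(xₙ)]

x_0 = 0.0000, f(x_0) = 0.000000, coefficient = 1
x_1 = 0.3333, f(x_1) = 0.327195, coefficient = 4
x_2 = 0.6667, f(x_2) = 0.618370, coefficient = 2
x_3 = 1.0000, f(x_3) = 0.841471, coefficient = 4
x_4 = 1.3333, f(x_4) = 0.971938, coefficient = 2
x_5 = 1.6667, f(x_5) = 0.995408, coefficient = 4
x_6 = 2.0000, f(x_6) = 0.909297, coefficient = 1

I ≈ (0.333333/3) × 12.746207 = 1.416245
Exact value: 1.416147
Error: 0.000098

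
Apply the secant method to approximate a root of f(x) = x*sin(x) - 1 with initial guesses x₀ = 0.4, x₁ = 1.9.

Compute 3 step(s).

f(x) = x*sin(x) - 1
x₀ = 0.4, x₁ = 1.9

Secant formula: x_{n+1} = x_n - f(x_n)(x_n - x_{n-1})/(f(x_n) - f(x_{n-1}))

Iteration 1:
  f(0.400000) = -0.844233
  f(1.900000) = 0.797970
  x_2 = 1.900000 - 0.797970×(1.900000 - 0.400000)/(0.797970 - (-0.844233))
       = 1.171128
Iteration 2:
  f(1.900000) = 0.797970
  f(1.171128) = 0.078832
  x_3 = 1.171128 - 0.078832×(1.171128 - 1.900000)/(0.078832 - 0.797970)
       = 1.091229
Iteration 3:
  f(1.171128) = 0.078832
  f(1.091229) = -0.031867
  x_4 = 1.091229 - (-0.031867)×(1.091229 - 1.171128)/(-0.031867 - 0.078832)
       = 1.114230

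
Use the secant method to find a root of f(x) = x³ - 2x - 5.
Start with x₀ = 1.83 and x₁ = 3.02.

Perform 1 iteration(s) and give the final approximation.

f(x) = x³ - 2x - 5
x₀ = 1.83, x₁ = 3.02

Secant formula: x_{n+1} = x_n - f(x_n)(x_n - x_{n-1})/(f(x_n) - f(x_{n-1}))

Iteration 1:
  f(1.830000) = -2.531513
  f(3.020000) = 16.503608
  x_2 = 3.020000 - 16.503608×(3.020000 - 1.830000)/(16.503608 - (-2.531513))
       = 1.988260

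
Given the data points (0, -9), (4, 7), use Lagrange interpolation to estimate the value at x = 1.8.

Lagrange interpolation formula:
P(x) = Σ yᵢ × Lᵢ(x)
where Lᵢ(x) = Π_{j≠i} (x - xⱼ)/(xᵢ - xⱼ)

L_0(1.8) = (1.8 - 4)/(0 - 4) = 0.550000
L_1(1.8) = (1.8 - 0)/(4 - 0) = 0.450000

P(1.8) = (-9)×L_0(1.8) + 7×L_1(1.8)
P(1.8) = -1.800000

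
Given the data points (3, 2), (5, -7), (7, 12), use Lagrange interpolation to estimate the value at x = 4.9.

Lagrange interpolation formula:
P(x) = Σ yᵢ × Lᵢ(x)
where Lᵢ(x) = Π_{j≠i} (x - xⱼ)/(xᵢ - xⱼ)

L_0(4.9) = (4.9 - 5)/(3 - 5) × (4.9 - 7)/(3 - 7) = 0.026250
L_1(4.9) = (4.9 - 3)/(5 - 3) × (4.9 - 7)/(5 - 7) = 0.997500
L_2(4.9) = (4.9 - 3)/(7 - 3) × (4.9 - 5)/(7 - 5) = -0.023750

P(4.9) = 2×L_0(4.9) + (-7)×L_1(4.9) + 12×L_2(4.9)
P(4.9) = -7.215000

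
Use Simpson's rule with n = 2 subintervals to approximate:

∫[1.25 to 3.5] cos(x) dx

f(x) = cos(x)
a = 1.25, b = 3.5, n = 2
h = (b - a)/n = 1.125000

Simpson's rule: (h/3)[f(x₀) + 4f(x₁) + 2f(x₂) + ... + f(xₙ)]

x_0 = 1.2500, f(x_0) = 0.315322, coefficient = 1
x_1 = 2.3750, f(x_1) = -0.720278, coefficient = 4
x_2 = 3.5000, f(x_2) = -0.936457, coefficient = 1

I ≈ (1.125000/3) × -3.502248 = -1.313343
Exact value: -1.299768
Error: 0.013575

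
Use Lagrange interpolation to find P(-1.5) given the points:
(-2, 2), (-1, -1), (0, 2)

Lagrange interpolation formula:
P(x) = Σ yᵢ × Lᵢ(x)
where Lᵢ(x) = Π_{j≠i} (x - xⱼ)/(xᵢ - xⱼ)

L_0(-1.5) = (-1.5 - (-1))/(-2 - (-1)) × (-1.5 - 0)/(-2 - 0) = 0.375000
L_1(-1.5) = (-1.5 - (-2))/(-1 - (-2)) × (-1.5 - 0)/(-1 - 0) = 0.750000
L_2(-1.5) = (-1.5 - (-2))/(0 - (-2)) × (-1.5 - (-1))/(0 - (-1)) = -0.125000

P(-1.5) = 2×L_0(-1.5) + (-1)×L_1(-1.5) + 2×L_2(-1.5)
P(-1.5) = -0.250000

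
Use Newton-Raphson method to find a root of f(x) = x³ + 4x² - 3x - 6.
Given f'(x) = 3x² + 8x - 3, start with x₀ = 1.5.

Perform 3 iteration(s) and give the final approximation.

f(x) = x³ + 4x² - 3x - 6
f'(x) = 3x² + 8x - 3
x₀ = 1.5

Newton-Raphson formula: x_{n+1} = x_n - f(x_n)/f'(x_n)

Iteration 1:
  f(1.500000) = 1.875000
  f'(1.500000) = 15.750000
  x_1 = 1.500000 - 1.875000/15.750000 = 1.380952
Iteration 2:
  f(1.380952) = 0.118778
  f'(1.380952) = 13.768707
  x_2 = 1.380952 - 0.118778/13.768707 = 1.372326
Iteration 3:
  f(1.372326) = 0.000605
  f'(1.372326) = 13.628440
  x_3 = 1.372326 - 0.000605/13.628440 = 1.372281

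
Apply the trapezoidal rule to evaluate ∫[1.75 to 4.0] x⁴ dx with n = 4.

f(x) = x⁴
a = 1.75, b = 4.0, n = 4
h = (b - a)/n = 0.562500

Trapezoidal rule: (h/2)[f(x₀) + 2f(x₁) + 2f(x₂) + ... + f(xₙ)]

x_0 = 1.7500, f(x_0) = 9.378906, coefficient = 1
x_1 = 2.3125, f(x_1) = 28.597427, coefficient = 2
x_2 = 2.8750, f(x_2) = 68.320557, coefficient = 2
x_3 = 3.4375, f(x_3) = 139.627457, coefficient = 2
x_4 = 4.0000, f(x_4) = 256.000000, coefficient = 1

I ≈ (0.562500/2) × 738.469788 = 207.694628
Exact value: 201.517383
Error: 6.177245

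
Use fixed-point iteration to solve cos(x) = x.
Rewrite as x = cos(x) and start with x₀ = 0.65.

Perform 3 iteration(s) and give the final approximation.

Equation: cos(x) = x
Fixed-point form: x = cos(x)
x₀ = 0.65

x_1 = g(0.650000) = 0.796084
x_2 = g(0.796084) = 0.699511
x_3 = g(0.699511) = 0.765157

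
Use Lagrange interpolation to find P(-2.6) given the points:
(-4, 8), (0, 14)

Lagrange interpolation formula:
P(x) = Σ yᵢ × Lᵢ(x)
where Lᵢ(x) = Π_{j≠i} (x - xⱼ)/(xᵢ - xⱼ)

L_0(-2.6) = (-2.6 - 0)/(-4 - 0) = 0.650000
L_1(-2.6) = (-2.6 - (-4))/(0 - (-4)) = 0.350000

P(-2.6) = 8×L_0(-2.6) + 14×L_1(-2.6)
P(-2.6) = 10.100000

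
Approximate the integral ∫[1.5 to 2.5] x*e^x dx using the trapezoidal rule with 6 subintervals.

f(x) = x*e^x
a = 1.5, b = 2.5, n = 6
h = (b - a)/n = 0.166667

Trapezoidal rule: (h/2)[f(x₀) + 2f(x₁) + 2f(x₂) + ... + f(xₙ)]

x_0 = 1.5000, f(x_0) = 6.722534, coefficient = 1
x_1 = 1.6667, f(x_1) = 8.824150, coefficient = 2
x_2 = 1.8333, f(x_2) = 11.466952, coefficient = 2
x_3 = 2.0000, f(x_3) = 14.778112, coefficient = 2
x_4 = 2.1667, f(x_4) = 18.913133, coefficient = 2
x_5 = 2.3333, f(x_5) = 24.061937, coefficient = 2
x_6 = 2.5000, f(x_6) = 30.456235, coefficient = 1

I ≈ (0.166667/2) × 193.267336 = 16.105611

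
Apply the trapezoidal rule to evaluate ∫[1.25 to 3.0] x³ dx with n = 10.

f(x) = x³
a = 1.25, b = 3.0, n = 10
h = (b - a)/n = 0.175000

Trapezoidal rule: (h/2)[f(x₀) + 2f(x₁) + 2f(x₂) + ... + f(xₙ)]

x_0 = 1.2500, f(x_0) = 1.953125, coefficient = 1
x_1 = 1.4250, f(x_1) = 2.893641, coefficient = 2
x_2 = 1.6000, f(x_2) = 4.096000, coefficient = 2
x_3 = 1.7750, f(x_3) = 5.592359, coefficient = 2
x_4 = 1.9500, f(x_4) = 7.414875, coefficient = 2
x_5 = 2.1250, f(x_5) = 9.595703, coefficient = 2
x_6 = 2.3000, f(x_6) = 12.167000, coefficient = 2
x_7 = 2.4750, f(x_7) = 15.160922, coefficient = 2
x_8 = 2.6500, f(x_8) = 18.609625, coefficient = 2
x_9 = 2.8250, f(x_9) = 22.545266, coefficient = 2
x_10 = 3.0000, f(x_10) = 27.000000, coefficient = 1

I ≈ (0.175000/2) × 225.103906 = 19.696592
Exact value: 19.639648
Error: 0.056943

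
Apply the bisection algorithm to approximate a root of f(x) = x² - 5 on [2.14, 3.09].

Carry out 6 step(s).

f(x) = x² - 5
Initial interval: [2.14, 3.09]

Iteration 1:
  c_1 = (2.140000 + 3.090000)/2 = 2.615000
  f(c_1) = f(2.615000) = 1.838225
  f(a) × f(c) < 0, new interval: [2.140000, 2.615000]
Iteration 2:
  c_2 = (2.140000 + 2.615000)/2 = 2.377500
  f(c_2) = f(2.377500) = 0.652506
  f(a) × f(c) < 0, new interval: [2.140000, 2.377500]
Iteration 3:
  c_3 = (2.140000 + 2.377500)/2 = 2.258750
  f(c_3) = f(2.258750) = 0.101952
  f(a) × f(c) < 0, new interval: [2.140000, 2.258750]
Iteration 4:
  c_4 = (2.140000 + 2.258750)/2 = 2.199375
  f(c_4) = f(2.199375) = -0.162750
  f(a) × f(c) ≥ 0, new interval: [2.199375, 2.258750]
Iteration 5:
  c_5 = (2.199375 + 2.258750)/2 = 2.229062
  f(c_5) = f(2.229062) = -0.031280
  f(a) × f(c) ≥ 0, new interval: [2.229062, 2.258750]
Iteration 6:
  c_6 = (2.229062 + 2.258750)/2 = 2.243906
  f(c_6) = f(2.243906) = 0.035115
  f(a) × f(c) < 0, new interval: [2.229062, 2.243906]

After 6 iteration(s), the approximation is c_6 = 2.243906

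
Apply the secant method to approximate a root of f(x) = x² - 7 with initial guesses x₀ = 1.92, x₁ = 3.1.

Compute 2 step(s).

f(x) = x² - 7
x₀ = 1.92, x₁ = 3.1

Secant formula: x_{n+1} = x_n - f(x_n)(x_n - x_{n-1})/(f(x_n) - f(x_{n-1}))

Iteration 1:
  f(1.920000) = -3.313600
  f(3.100000) = 2.610000
  x_2 = 3.100000 - 2.610000×(3.100000 - 1.920000)/(2.610000 - (-3.313600))
       = 2.580080
Iteration 2:
  f(3.100000) = 2.610000
  f(2.580080) = -0.343189
  x_3 = 2.580080 - (-0.343189)×(2.580080 - 3.100000)/(-0.343189 - 2.610000)
       = 2.640499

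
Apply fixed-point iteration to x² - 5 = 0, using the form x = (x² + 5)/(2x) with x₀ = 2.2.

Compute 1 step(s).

Equation: x² - 5 = 0
Fixed-point form: x = (x² + 5)/(2x)
x₀ = 2.2

x_1 = g(2.200000) = 2.236364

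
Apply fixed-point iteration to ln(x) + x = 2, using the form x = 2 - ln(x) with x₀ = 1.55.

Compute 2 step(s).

Equation: ln(x) + x = 2
Fixed-point form: x = 2 - ln(x)
x₀ = 1.55

x_1 = g(1.550000) = 1.561745
x_2 = g(1.561745) = 1.554196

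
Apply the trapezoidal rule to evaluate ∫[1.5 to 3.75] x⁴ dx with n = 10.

f(x) = x⁴
a = 1.5, b = 3.75, n = 10
h = (b - a)/n = 0.225000

Trapezoidal rule: (h/2)[f(x₀) + 2f(x₁) + 2f(x₂) + ... + f(xₙ)]

x_0 = 1.5000, f(x_0) = 5.062500, coefficient = 1
x_1 = 1.7250, f(x_1) = 8.854344, coefficient = 2
x_2 = 1.9500, f(x_2) = 14.459006, coefficient = 2
x_3 = 2.1750, f(x_3) = 22.378813, coefficient = 2
x_4 = 2.4000, f(x_4) = 33.177600, coefficient = 2
x_5 = 2.6250, f(x_5) = 47.480713, coefficient = 2
x_6 = 2.8500, f(x_6) = 65.975006, coefficient = 2
x_7 = 3.0750, f(x_7) = 89.408844, coefficient = 2
x_8 = 3.3000, f(x_8) = 118.592100, coefficient = 2
x_9 = 3.5250, f(x_9) = 154.396157, coefficient = 2
x_10 = 3.7500, f(x_10) = 197.753906, coefficient = 1

I ≈ (0.225000/2) × 1312.261573 = 147.629427
Exact value: 146.796680
Error: 0.832747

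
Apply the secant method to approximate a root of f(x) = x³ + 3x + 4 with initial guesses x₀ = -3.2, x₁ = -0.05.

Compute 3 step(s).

f(x) = x³ + 3x + 4
x₀ = -3.2, x₁ = -0.05

Secant formula: x_{n+1} = x_n - f(x_n)(x_n - x_{n-1})/(f(x_n) - f(x_{n-1}))

Iteration 1:
  f(-3.200000) = -38.368000
  f(-0.050000) = 3.849875
  x_2 = -0.050000 - 3.849875×(-0.050000 - (-3.200000))/(3.849875 - (-38.368000))
       = -0.337251
Iteration 2:
  f(-0.050000) = 3.849875
  f(-0.337251) = 2.949890
  x_3 = -0.337251 - 2.949890×(-0.337251 - (-0.050000))/(2.949890 - 3.849875)
       = -1.278775
Iteration 3:
  f(-0.337251) = 2.949890
  f(-1.278775) = -1.927460
  x_4 = -1.278775 - (-1.927460)×(-1.278775 - (-0.337251))/(-1.927460 - 2.949890)
       = -0.906698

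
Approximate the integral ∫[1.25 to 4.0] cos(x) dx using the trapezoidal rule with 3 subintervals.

f(x) = cos(x)
a = 1.25, b = 4.0, n = 3
h = (b - a)/n = 0.916667

Trapezoidal rule: (h/2)[f(x₀) + 2f(x₁) + 2f(x₂) + ... + f(xₙ)]

x_0 = 1.2500, f(x_0) = 0.315322, coefficient = 1
x_1 = 2.1667, f(x_1) = -0.561229, coefficient = 2
x_2 = 3.0833, f(x_2) = -0.998303, coefficient = 2
x_3 = 4.0000, f(x_3) = -0.653644, coefficient = 1

I ≈ (0.916667/2) × -3.457387 = -1.584636
Exact value: -1.705787
Error: 0.121152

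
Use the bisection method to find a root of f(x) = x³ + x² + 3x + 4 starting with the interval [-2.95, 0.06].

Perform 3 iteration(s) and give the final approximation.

f(x) = x³ + x² + 3x + 4
Initial interval: [-2.95, 0.06]

Iteration 1:
  c_1 = (-2.950000 + 0.060000)/2 = -1.445000
  f(c_1) = f(-1.445000) = -1.264171
  f(a) × f(c) ≥ 0, new interval: [-1.445000, 0.060000]
Iteration 2:
  c_2 = (-1.445000 + 0.060000)/2 = -0.692500
  f(c_2) = f(-0.692500) = 2.069964
  f(a) × f(c) < 0, new interval: [-1.445000, -0.692500]
Iteration 3:
  c_3 = (-1.445000 + (-0.692500))/2 = -1.068750
  f(c_3) = f(-1.068750) = 0.715222
  f(a) × f(c) < 0, new interval: [-1.445000, -1.068750]

After 3 iteration(s), the approximation is c_3 = -1.068750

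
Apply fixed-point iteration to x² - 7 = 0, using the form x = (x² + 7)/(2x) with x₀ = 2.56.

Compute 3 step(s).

Equation: x² - 7 = 0
Fixed-point form: x = (x² + 7)/(2x)
x₀ = 2.56

x_1 = g(2.560000) = 2.647187
x_2 = g(2.647187) = 2.645752
x_3 = g(2.645752) = 2.645751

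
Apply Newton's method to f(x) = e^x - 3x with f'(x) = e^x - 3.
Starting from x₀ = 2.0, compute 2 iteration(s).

f(x) = e^x - 3x
f'(x) = e^x - 3
x₀ = 2.0

Newton-Raphson formula: x_{n+1} = x_n - f(x_n)/f'(x_n)

Iteration 1:
  f(2.000000) = 1.389056
  f'(2.000000) = 4.389056
  x_1 = 2.000000 - 1.389056/4.389056 = 1.683518
Iteration 2:
  f(1.683518) = 0.333912
  f'(1.683518) = 2.384467
  x_2 = 1.683518 - 0.333912/2.384467 = 1.543482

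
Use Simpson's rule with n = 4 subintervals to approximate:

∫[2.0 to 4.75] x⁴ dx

f(x) = x⁴
a = 2.0, b = 4.75, n = 4
h = (b - a)/n = 0.687500

Simpson's rule: (h/3)[f(x₀) + 4f(x₁) + 2f(x₂) + ... + f(xₙ)]

x_0 = 2.0000, f(x_0) = 16.000000, coefficient = 1
x_1 = 2.6875, f(x_1) = 52.166763, coefficient = 4
x_2 = 3.3750, f(x_2) = 129.746338, coefficient = 2
x_3 = 4.0625, f(x_3) = 272.378922, coefficient = 4
x_4 = 4.7500, f(x_4) = 509.066406, coefficient = 1

I ≈ (0.687500/3) × 2082.741821 = 477.295001
Exact value: 477.213086
Error: 0.081915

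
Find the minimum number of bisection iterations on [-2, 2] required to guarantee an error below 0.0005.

We need (b-a)/2^n ≤ 0.0005
(2 - (-2))/2^n ≤ 0.0005
4/2^n ≤ 0.0005
2^n ≥ 8000
n ≥ log₂(8000) = 12.97
n ≥ 13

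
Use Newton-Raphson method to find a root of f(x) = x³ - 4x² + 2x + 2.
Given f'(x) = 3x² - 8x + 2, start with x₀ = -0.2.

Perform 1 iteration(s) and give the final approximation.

f(x) = x³ - 4x² + 2x + 2
f'(x) = 3x² - 8x + 2
x₀ = -0.2

Newton-Raphson formula: x_{n+1} = x_n - f(x_n)/f'(x_n)

Iteration 1:
  f(-0.200000) = 1.432000
  f'(-0.200000) = 3.720000
  x_1 = -0.200000 - 1.432000/3.720000 = -0.584946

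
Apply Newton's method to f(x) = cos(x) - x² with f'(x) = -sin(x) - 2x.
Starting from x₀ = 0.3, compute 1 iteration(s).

f(x) = cos(x) - x²
f'(x) = -sin(x) - 2x
x₀ = 0.3

Newton-Raphson formula: x_{n+1} = x_n - f(x_n)/f'(x_n)

Iteration 1:
  f(0.300000) = 0.865336
  f'(0.300000) = -0.895520
  x_1 = 0.300000 - 0.865336/(-0.895520) = 1.266295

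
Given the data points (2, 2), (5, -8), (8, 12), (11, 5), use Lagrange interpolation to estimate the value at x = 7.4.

Lagrange interpolation formula:
P(x) = Σ yᵢ × Lᵢ(x)
where Lᵢ(x) = Π_{j≠i} (x - xⱼ)/(xᵢ - xⱼ)

L_0(7.4) = (7.4 - 5)/(2 - 5) × (7.4 - 8)/(2 - 8) × (7.4 - 11)/(2 - 11) = -0.032000
L_1(7.4) = (7.4 - 2)/(5 - 2) × (7.4 - 8)/(5 - 8) × (7.4 - 11)/(5 - 11) = 0.216000
L_2(7.4) = (7.4 - 2)/(8 - 2) × (7.4 - 5)/(8 - 5) × (7.4 - 11)/(8 - 11) = 0.864000
L_3(7.4) = (7.4 - 2)/(11 - 2) × (7.4 - 5)/(11 - 5) × (7.4 - 8)/(11 - 8) = -0.048000

P(7.4) = 2×L_0(7.4) + (-8)×L_1(7.4) + 12×L_2(7.4) + 5×L_3(7.4)
P(7.4) = 8.336000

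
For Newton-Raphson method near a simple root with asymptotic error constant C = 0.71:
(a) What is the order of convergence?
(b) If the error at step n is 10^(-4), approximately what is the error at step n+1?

(a) Newton-Raphson has quadratic (order 2) convergence near simple roots.
    This means |e_{n+1}| ≈ C|e_n|².

(b) With |e_n| = 10^(-4) and C = 0.71:
    |e_{n+1}| ≈ 0.71 × (10^(-4))² = 0.71 × 10^(-8)

(a) 2 (quadratic); (b) |e_{n+1}| ≈ 7.100e-09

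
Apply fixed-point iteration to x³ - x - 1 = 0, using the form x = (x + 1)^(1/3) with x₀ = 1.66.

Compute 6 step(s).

Equation: x³ - x - 1 = 0
Fixed-point form: x = (x + 1)^(1/3)
x₀ = 1.66

x_1 = g(1.660000) = 1.385566
x_2 = g(1.385566) = 1.336176
x_3 = g(1.336176) = 1.326891
x_4 = g(1.326891) = 1.325131
x_5 = g(1.325131) = 1.324796
x_6 = g(1.324796) = 1.324733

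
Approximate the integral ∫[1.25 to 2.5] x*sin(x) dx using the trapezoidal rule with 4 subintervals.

f(x) = x*sin(x)
a = 1.25, b = 2.5, n = 4
h = (b - a)/n = 0.312500

Trapezoidal rule: (h/2)[f(x₀) + 2f(x₁) + 2f(x₂) + ... + f(xₙ)]

x_0 = 1.2500, f(x_0) = 1.186231, coefficient = 1
x_1 = 1.5625, f(x_1) = 1.562446, coefficient = 2
x_2 = 1.8750, f(x_2) = 1.788911, coefficient = 2
x_3 = 2.1875, f(x_3) = 1.784539, coefficient = 2
x_4 = 2.5000, f(x_4) = 1.496180, coefficient = 1

I ≈ (0.312500/2) × 12.954204 = 2.024094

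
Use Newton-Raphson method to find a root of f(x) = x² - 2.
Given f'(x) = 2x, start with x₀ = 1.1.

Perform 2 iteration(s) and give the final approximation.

f(x) = x² - 2
f'(x) = 2x
x₀ = 1.1

Newton-Raphson formula: x_{n+1} = x_n - f(x_n)/f'(x_n)

Iteration 1:
  f(1.100000) = -0.790000
  f'(1.100000) = 2.200000
  x_1 = 1.100000 - (-0.790000)/2.200000 = 1.459091
Iteration 2:
  f(1.459091) = 0.128946
  f'(1.459091) = 2.918182
  x_2 = 1.459091 - 0.128946/2.918182 = 1.414904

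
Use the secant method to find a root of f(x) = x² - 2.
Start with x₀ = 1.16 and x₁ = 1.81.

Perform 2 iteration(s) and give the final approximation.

f(x) = x² - 2
x₀ = 1.16, x₁ = 1.81

Secant formula: x_{n+1} = x_n - f(x_n)(x_n - x_{n-1})/(f(x_n) - f(x_{n-1}))

Iteration 1:
  f(1.160000) = -0.654400
  f(1.810000) = 1.276100
  x_2 = 1.810000 - 1.276100×(1.810000 - 1.160000)/(1.276100 - (-0.654400))
       = 1.380337
Iteration 2:
  f(1.810000) = 1.276100
  f(1.380337) = -0.094671
  x_3 = 1.380337 - (-0.094671)×(1.380337 - 1.810000)/(-0.094671 - 1.276100)
       = 1.410011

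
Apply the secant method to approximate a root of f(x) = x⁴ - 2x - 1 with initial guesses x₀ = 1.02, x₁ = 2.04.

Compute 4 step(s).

f(x) = x⁴ - 2x - 1
x₀ = 1.02, x₁ = 2.04

Secant formula: x_{n+1} = x_n - f(x_n)(x_n - x_{n-1})/(f(x_n) - f(x_{n-1}))

Iteration 1:
  f(1.020000) = -1.957568
  f(2.040000) = 12.238915
  x_2 = 2.040000 - 12.238915×(2.040000 - 1.020000)/(12.238915 - (-1.957568))
       = 1.160649
Iteration 2:
  f(2.040000) = 12.238915
  f(1.160649) = -1.506604
  x_3 = 1.160649 - (-1.506604)×(1.160649 - 2.040000)/(-1.506604 - 12.238915)
       = 1.257032
Iteration 3:
  f(1.160649) = -1.506604
  f(1.257032) = -1.017256
  x_4 = 1.257032 - (-1.017256)×(1.257032 - 1.160649)/(-1.017256 - (-1.506604))
       = 1.457393
Iteration 4:
  f(1.257032) = -1.017256
  f(1.457393) = 0.596563
  x_5 = 1.457393 - 0.596563×(1.457393 - 1.257032)/(0.596563 - (-1.017256))
       = 1.383327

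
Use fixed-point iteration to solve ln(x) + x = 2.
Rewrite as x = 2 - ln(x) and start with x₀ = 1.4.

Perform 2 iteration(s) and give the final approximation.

Equation: ln(x) + x = 2
Fixed-point form: x = 2 - ln(x)
x₀ = 1.4

x_1 = g(1.400000) = 1.663528
x_2 = g(1.663528) = 1.491059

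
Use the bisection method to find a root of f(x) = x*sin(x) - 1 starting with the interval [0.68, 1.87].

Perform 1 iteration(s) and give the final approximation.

f(x) = x*sin(x) - 1
Initial interval: [0.68, 1.87]

Iteration 1:
  c_1 = (0.680000 + 1.870000)/2 = 1.275000
  f(c_1) = f(1.275000) = 0.219627
  f(a) × f(c) < 0, new interval: [0.680000, 1.275000]

After 1 iteration(s), the approximation is c_1 = 1.275000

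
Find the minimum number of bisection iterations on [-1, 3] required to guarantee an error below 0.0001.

We need (b-a)/2^n ≤ 0.0001
(3 - (-1))/2^n ≤ 0.0001
4/2^n ≤ 0.0001
2^n ≥ 40000
n ≥ log₂(40000) = 15.29
n ≥ 16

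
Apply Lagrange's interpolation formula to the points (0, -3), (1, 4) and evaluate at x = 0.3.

Lagrange interpolation formula:
P(x) = Σ yᵢ × Lᵢ(x)
where Lᵢ(x) = Π_{j≠i} (x - xⱼ)/(xᵢ - xⱼ)

L_0(0.3) = (0.3 - 1)/(0 - 1) = 0.700000
L_1(0.3) = (0.3 - 0)/(1 - 0) = 0.300000

P(0.3) = (-3)×L_0(0.3) + 4×L_1(0.3)
P(0.3) = -0.900000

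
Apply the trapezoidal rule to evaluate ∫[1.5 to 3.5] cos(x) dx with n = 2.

f(x) = cos(x)
a = 1.5, b = 3.5, n = 2
h = (b - a)/n = 1.000000

Trapezoidal rule: (h/2)[f(x₀) + 2f(x₁) + 2f(x₂) + ... + f(xₙ)]

x_0 = 1.5000, f(x_0) = 0.070737, coefficient = 1
x_1 = 2.5000, f(x_1) = -0.801144, coefficient = 2
x_2 = 3.5000, f(x_2) = -0.936457, coefficient = 1

I ≈ (1.000000/2) × -2.468007 = -1.234003
Exact value: -1.348278
Error: 0.114275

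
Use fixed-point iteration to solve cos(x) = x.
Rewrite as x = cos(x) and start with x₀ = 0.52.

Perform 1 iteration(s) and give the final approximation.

Equation: cos(x) = x
Fixed-point form: x = cos(x)
x₀ = 0.52

x_1 = g(0.520000) = 0.867819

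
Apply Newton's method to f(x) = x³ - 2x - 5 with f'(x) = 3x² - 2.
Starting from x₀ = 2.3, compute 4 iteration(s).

f(x) = x³ - 2x - 5
f'(x) = 3x² - 2
x₀ = 2.3

Newton-Raphson formula: x_{n+1} = x_n - f(x_n)/f'(x_n)

Iteration 1:
  f(2.300000) = 2.567000
  f'(2.300000) = 13.870000
  x_1 = 2.300000 - 2.567000/13.870000 = 2.114924
Iteration 2:
  f(2.114924) = 0.230006
  f'(2.114924) = 11.418714
  x_2 = 2.114924 - 0.230006/11.418714 = 2.094781
Iteration 3:
  f(2.094781) = 0.002566
  f'(2.094781) = 11.164327
  x_3 = 2.094781 - 0.002566/11.164327 = 2.094552
Iteration 4:
  f(2.094552) = 0.000000
  f'(2.094552) = 11.161438
  x_4 = 2.094552 - 0.000000/11.161438 = 2.094551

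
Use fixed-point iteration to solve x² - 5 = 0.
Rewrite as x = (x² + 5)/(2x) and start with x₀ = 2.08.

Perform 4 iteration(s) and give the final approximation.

Equation: x² - 5 = 0
Fixed-point form: x = (x² + 5)/(2x)
x₀ = 2.08

x_1 = g(2.080000) = 2.241923
x_2 = g(2.241923) = 2.236076
x_3 = g(2.236076) = 2.236068
x_4 = g(2.236068) = 2.236068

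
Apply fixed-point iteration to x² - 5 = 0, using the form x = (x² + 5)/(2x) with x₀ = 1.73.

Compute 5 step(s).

Equation: x² - 5 = 0
Fixed-point form: x = (x² + 5)/(2x)
x₀ = 1.73

x_1 = g(1.730000) = 2.310087
x_2 = g(2.310087) = 2.237254
x_3 = g(2.237254) = 2.236068
x_4 = g(2.236068) = 2.236068
x_5 = g(2.236068) = 2.236068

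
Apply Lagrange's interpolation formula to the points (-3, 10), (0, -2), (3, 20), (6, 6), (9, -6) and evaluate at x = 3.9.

Lagrange interpolation formula:
P(x) = Σ yᵢ × Lᵢ(x)
where Lᵢ(x) = Π_{j≠i} (x - xⱼ)/(xᵢ - xⱼ)

L_0(3.9) = (3.9 - 0)/(-3 - 0) × (3.9 - 3)/(-3 - 3) × (3.9 - 6)/(-3 - 6) × (3.9 - 9)/(-3 - 9) = 0.019338
L_1(3.9) = (3.9 - (-3))/(0 - (-3)) × (3.9 - 3)/(0 - 3) × (3.9 - 6)/(0 - 6) × (3.9 - 9)/(0 - 9) = -0.136850
L_2(3.9) = (3.9 - (-3))/(3 - (-3)) × (3.9 - 0)/(3 - 0) × (3.9 - 6)/(3 - 6) × (3.9 - 9)/(3 - 9) = 0.889525
L_3(3.9) = (3.9 - (-3))/(6 - (-3)) × (3.9 - 0)/(6 - 0) × (3.9 - 3)/(6 - 3) × (3.9 - 9)/(6 - 9) = 0.254150
L_4(3.9) = (3.9 - (-3))/(9 - (-3)) × (3.9 - 0)/(9 - 0) × (3.9 - 3)/(9 - 3) × (3.9 - 6)/(9 - 6) = -0.026163

P(3.9) = 10×L_0(3.9) + (-2)×L_1(3.9) + 20×L_2(3.9) + 6×L_3(3.9) + (-6)×L_4(3.9)
P(3.9) = 19.939450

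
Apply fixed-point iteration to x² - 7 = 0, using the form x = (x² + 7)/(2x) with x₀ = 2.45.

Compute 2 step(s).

Equation: x² - 7 = 0
Fixed-point form: x = (x² + 7)/(2x)
x₀ = 2.45

x_1 = g(2.450000) = 2.653571
x_2 = g(2.653571) = 2.645763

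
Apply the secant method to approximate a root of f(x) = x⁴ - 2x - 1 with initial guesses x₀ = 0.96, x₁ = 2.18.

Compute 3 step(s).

f(x) = x⁴ - 2x - 1
x₀ = 0.96, x₁ = 2.18

Secant formula: x_{n+1} = x_n - f(x_n)(x_n - x_{n-1})/(f(x_n) - f(x_{n-1}))

Iteration 1:
  f(0.960000) = -2.070653
  f(2.180000) = 17.225306
  x_2 = 2.180000 - 17.225306×(2.180000 - 0.960000)/(17.225306 - (-2.070653))
       = 1.090918
Iteration 2:
  f(2.180000) = 17.225306
  f(1.090918) = -1.765492
  x_3 = 1.090918 - (-1.765492)×(1.090918 - 2.180000)/(-1.765492 - 17.225306)
       = 1.192166
Iteration 3:
  f(1.090918) = -1.765492
  f(1.192166) = -1.364354
  x_4 = 1.192166 - (-1.364354)×(1.192166 - 1.090918)/(-1.364354 - (-1.765492))
       = 1.536529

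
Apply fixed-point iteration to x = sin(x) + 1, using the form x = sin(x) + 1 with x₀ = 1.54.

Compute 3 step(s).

Equation: x = sin(x) + 1
Fixed-point form: x = sin(x) + 1
x₀ = 1.54

x_1 = g(1.540000) = 1.999526
x_2 = g(1.999526) = 1.909495
x_3 = g(1.909495) = 1.943188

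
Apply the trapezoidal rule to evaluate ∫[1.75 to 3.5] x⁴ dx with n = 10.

f(x) = x⁴
a = 1.75, b = 3.5, n = 10
h = (b - a)/n = 0.175000

Trapezoidal rule: (h/2)[f(x₀) + 2f(x₁) + 2f(x₂) + ... + f(xₙ)]

x_0 = 1.7500, f(x_0) = 9.378906, coefficient = 1
x_1 = 1.9250, f(x_1) = 13.731657, coefficient = 2
x_2 = 2.1000, f(x_2) = 19.448100, coefficient = 2
x_3 = 2.2750, f(x_3) = 26.787094, coefficient = 2
x_4 = 2.4500, f(x_4) = 36.030006, coefficient = 2
x_5 = 2.6250, f(x_5) = 47.480713, coefficient = 2
x_6 = 2.8000, f(x_6) = 61.465600, coefficient = 2
x_7 = 2.9750, f(x_7) = 78.333563, coefficient = 2
x_8 = 3.1500, f(x_8) = 98.456006, coefficient = 2
x_9 = 3.3250, f(x_9) = 122.226844, coefficient = 2
x_10 = 3.5000, f(x_10) = 150.062500, coefficient = 1

I ≈ (0.175000/2) × 1167.360573 = 102.144050
Exact value: 101.761133
Error: 0.382917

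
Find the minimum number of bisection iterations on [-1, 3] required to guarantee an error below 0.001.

We need (b-a)/2^n ≤ 0.001
(3 - (-1))/2^n ≤ 0.001
4/2^n ≤ 0.001
2^n ≥ 4000
n ≥ log₂(4000) = 11.97
n ≥ 12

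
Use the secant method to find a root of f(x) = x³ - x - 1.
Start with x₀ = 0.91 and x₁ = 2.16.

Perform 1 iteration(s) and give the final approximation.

f(x) = x³ - x - 1
x₀ = 0.91, x₁ = 2.16

Secant formula: x_{n+1} = x_n - f(x_n)(x_n - x_{n-1})/(f(x_n) - f(x_{n-1}))

Iteration 1:
  f(0.910000) = -1.156429
  f(2.160000) = 6.917696
  x_2 = 2.160000 - 6.917696×(2.160000 - 0.910000)/(6.917696 - (-1.156429))
       = 1.089033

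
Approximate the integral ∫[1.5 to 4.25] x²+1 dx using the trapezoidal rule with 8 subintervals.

f(x) = x²+1
a = 1.5, b = 4.25, n = 8
h = (b - a)/n = 0.343750

Trapezoidal rule: (h/2)[f(x₀) + 2f(x₁) + 2f(x₂) + ... + f(xₙ)]

x_0 = 1.5000, f(x_0) = 3.250000, coefficient = 1
x_1 = 1.8438, f(x_1) = 4.399414, coefficient = 2
x_2 = 2.1875, f(x_2) = 5.785156, coefficient = 2
x_3 = 2.5312, f(x_3) = 7.407227, coefficient = 2
x_4 = 2.8750, f(x_4) = 9.265625, coefficient = 2
x_5 = 3.2188, f(x_5) = 11.360352, coefficient = 2
x_6 = 3.5625, f(x_6) = 13.691406, coefficient = 2
x_7 = 3.9062, f(x_7) = 16.258789, coefficient = 2
x_8 = 4.2500, f(x_8) = 19.062500, coefficient = 1

I ≈ (0.343750/2) × 158.648438 = 27.267700
Exact value: 27.213542
Error: 0.054159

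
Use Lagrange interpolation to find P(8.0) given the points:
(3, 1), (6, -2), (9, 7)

Lagrange interpolation formula:
P(x) = Σ yᵢ × Lᵢ(x)
where Lᵢ(x) = Π_{j≠i} (x - xⱼ)/(xᵢ - xⱼ)

L_0(8.0) = (8.0 - 6)/(3 - 6) × (8.0 - 9)/(3 - 9) = -0.111111
L_1(8.0) = (8.0 - 3)/(6 - 3) × (8.0 - 9)/(6 - 9) = 0.555556
L_2(8.0) = (8.0 - 3)/(9 - 3) × (8.0 - 6)/(9 - 6) = 0.555556

P(8.0) = 1×L_0(8.0) + (-2)×L_1(8.0) + 7×L_2(8.0)
P(8.0) = 2.666667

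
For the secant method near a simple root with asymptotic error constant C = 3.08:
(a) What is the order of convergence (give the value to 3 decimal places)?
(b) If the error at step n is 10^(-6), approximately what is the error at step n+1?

(a) Secant method has superlinear convergence with order φ = (1+√5)/2 ≈ 1.618.
    This means |e_{n+1}| ≈ C|e_n|^1.618.

(b) With |e_n| = 10^(-6) and C = 3.08:
    |e_{n+1}| ≈ 3.08 × (10^(-6))^1.618 = 3.08 × 10^(-9.71)

(a) ≈ 1.618 (golden ratio); (b) |e_{n+1}| ≈ 6.030e-10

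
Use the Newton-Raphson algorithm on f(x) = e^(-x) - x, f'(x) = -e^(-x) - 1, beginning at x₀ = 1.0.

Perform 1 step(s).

f(x) = e^(-x) - x
f'(x) = -e^(-x) - 1
x₀ = 1.0

Newton-Raphson formula: x_{n+1} = x_n - f(x_n)/f'(x_n)

Iteration 1:
  f(1.000000) = -0.632121
  f'(1.000000) = -1.367879
  x_1 = 1.000000 - (-0.632121)/(-1.367879) = 0.537883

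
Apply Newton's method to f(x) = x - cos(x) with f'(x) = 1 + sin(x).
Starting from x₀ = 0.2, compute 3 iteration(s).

f(x) = x - cos(x)
f'(x) = 1 + sin(x)
x₀ = 0.2

Newton-Raphson formula: x_{n+1} = x_n - f(x_n)/f'(x_n)

Iteration 1:
  f(0.200000) = -0.780067
  f'(0.200000) = 1.198669
  x_1 = 0.200000 - (-0.780067)/1.198669 = 0.850777
Iteration 2:
  f(0.850777) = 0.191378
  f'(0.850777) = 1.751793
  x_2 = 0.850777 - 0.191378/1.751793 = 0.741530
Iteration 3:
  f(0.741530) = 0.004094
  f'(0.741530) = 1.675417
  x_3 = 0.741530 - 0.004094/1.675417 = 0.739086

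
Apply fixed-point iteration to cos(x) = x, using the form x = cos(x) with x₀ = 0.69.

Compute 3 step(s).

Equation: cos(x) = x
Fixed-point form: x = cos(x)
x₀ = 0.69

x_1 = g(0.690000) = 0.771246
x_2 = g(0.771246) = 0.717043
x_3 = g(0.717043) = 0.753752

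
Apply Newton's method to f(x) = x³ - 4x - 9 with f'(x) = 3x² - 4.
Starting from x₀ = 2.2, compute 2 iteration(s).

f(x) = x³ - 4x - 9
f'(x) = 3x² - 4
x₀ = 2.2

Newton-Raphson formula: x_{n+1} = x_n - f(x_n)/f'(x_n)

Iteration 1:
  f(2.200000) = -7.152000
  f'(2.200000) = 10.520000
  x_1 = 2.200000 - (-7.152000)/10.520000 = 2.879848
Iteration 2:
  f(2.879848) = 3.364696
  f'(2.879848) = 20.880572
  x_2 = 2.879848 - 3.364696/20.880572 = 2.718708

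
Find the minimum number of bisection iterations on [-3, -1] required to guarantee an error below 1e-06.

We need (b-a)/2^n ≤ 1e-06
(-1 - (-3))/2^n ≤ 1e-06
2/2^n ≤ 1e-06
2^n ≥ 2000000
n ≥ log₂(2000000) = 20.93
n ≥ 21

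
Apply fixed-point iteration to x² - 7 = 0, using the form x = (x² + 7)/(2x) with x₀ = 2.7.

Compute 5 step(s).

Equation: x² - 7 = 0
Fixed-point form: x = (x² + 7)/(2x)
x₀ = 2.7

x_1 = g(2.700000) = 2.646296
x_2 = g(2.646296) = 2.645751
x_3 = g(2.645751) = 2.645751
x_4 = g(2.645751) = 2.645751
x_5 = g(2.645751) = 2.645751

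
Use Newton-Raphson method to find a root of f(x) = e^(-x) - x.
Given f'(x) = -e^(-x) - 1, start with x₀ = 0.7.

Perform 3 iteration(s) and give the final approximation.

f(x) = e^(-x) - x
f'(x) = -e^(-x) - 1
x₀ = 0.7

Newton-Raphson formula: x_{n+1} = x_n - f(x_n)/f'(x_n)

Iteration 1:
  f(0.700000) = -0.203415
  f'(0.700000) = -1.496585
  x_1 = 0.700000 - (-0.203415)/(-1.496585) = 0.564081
Iteration 2:
  f(0.564081) = 0.004802
  f'(0.564081) = -1.568883
  x_2 = 0.564081 - 0.004802/(-1.568883) = 0.567142
Iteration 3:
  f(0.567142) = 0.000003
  f'(0.567142) = -1.567144
  x_3 = 0.567142 - 0.000003/(-1.567144) = 0.567143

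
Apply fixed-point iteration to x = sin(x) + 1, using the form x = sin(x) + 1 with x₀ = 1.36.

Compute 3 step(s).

Equation: x = sin(x) + 1
Fixed-point form: x = sin(x) + 1
x₀ = 1.36

x_1 = g(1.360000) = 1.977865
x_2 = g(1.977865) = 1.918285
x_3 = g(1.918285) = 1.940231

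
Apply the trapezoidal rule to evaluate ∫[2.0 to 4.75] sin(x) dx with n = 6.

f(x) = sin(x)
a = 2.0, b = 4.75, n = 6
h = (b - a)/n = 0.458333

Trapezoidal rule: (h/2)[f(x₀) + 2f(x₁) + 2f(x₂) + ... + f(xₙ)]

x_0 = 2.0000, f(x_0) = 0.909297, coefficient = 1
x_1 = 2.4583, f(x_1) = 0.631324, coefficient = 2
x_2 = 2.9167, f(x_2) = 0.223034, coefficient = 2
x_3 = 3.3750, f(x_3) = -0.231294, coefficient = 2
x_4 = 3.8333, f(x_4) = -0.637879, coefficient = 2
x_5 = 4.2917, f(x_5) = -0.912794, coefficient = 2
x_6 = 4.7500, f(x_6) = -0.999293, coefficient = 1

I ≈ (0.458333/2) × -1.945212 = -0.445778
Exact value: -0.453749
Error: 0.007971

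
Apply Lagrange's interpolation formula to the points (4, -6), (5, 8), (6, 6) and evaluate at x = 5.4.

Lagrange interpolation formula:
P(x) = Σ yᵢ × Lᵢ(x)
where Lᵢ(x) = Π_{j≠i} (x - xⱼ)/(xᵢ - xⱼ)

L_0(5.4) = (5.4 - 5)/(4 - 5) × (5.4 - 6)/(4 - 6) = -0.120000
L_1(5.4) = (5.4 - 4)/(5 - 4) × (5.4 - 6)/(5 - 6) = 0.840000
L_2(5.4) = (5.4 - 4)/(6 - 4) × (5.4 - 5)/(6 - 5) = 0.280000

P(5.4) = (-6)×L_0(5.4) + 8×L_1(5.4) + 6×L_2(5.4)
P(5.4) = 9.120000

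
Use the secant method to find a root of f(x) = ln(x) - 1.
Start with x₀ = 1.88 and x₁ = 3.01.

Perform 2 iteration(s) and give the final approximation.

f(x) = ln(x) - 1
x₀ = 1.88, x₁ = 3.01

Secant formula: x_{n+1} = x_n - f(x_n)(x_n - x_{n-1})/(f(x_n) - f(x_{n-1}))

Iteration 1:
  f(1.880000) = -0.368728
  f(3.010000) = 0.101940
  x_2 = 3.010000 - 0.101940×(3.010000 - 1.880000)/(0.101940 - (-0.368728))
       = 2.765258
Iteration 2:
  f(3.010000) = 0.101940
  f(2.765258) = 0.017134
  x_3 = 2.765258 - 0.017134×(2.765258 - 3.010000)/(0.017134 - 0.101940)
       = 2.715811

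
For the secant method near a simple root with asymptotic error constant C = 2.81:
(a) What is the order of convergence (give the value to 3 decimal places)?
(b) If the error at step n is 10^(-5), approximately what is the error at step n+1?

(a) Secant method has superlinear convergence with order φ = (1+√5)/2 ≈ 1.618.
    This means |e_{n+1}| ≈ C|e_n|^1.618.

(b) With |e_n| = 10^(-5) and C = 2.81:
    |e_{n+1}| ≈ 2.81 × (10^(-5))^1.618 = 2.81 × 10^(-8.09)

(a) ≈ 1.618 (golden ratio); (b) |e_{n+1}| ≈ 2.283e-08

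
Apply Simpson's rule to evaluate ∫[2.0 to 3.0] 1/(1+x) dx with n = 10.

f(x) = 1/(1+x)
a = 2.0, b = 3.0, n = 10
h = (b - a)/n = 0.100000

Simpson's rule: (h/3)[f(x₀) + 4f(x₁) + 2f(x₂) + ... + f(xₙ)]

x_0 = 2.0000, f(x_0) = 0.333333, coefficient = 1
x_1 = 2.1000, f(x_1) = 0.322581, coefficient = 4
x_2 = 2.2000, f(x_2) = 0.312500, coefficient = 2
x_3 = 2.3000, f(x_3) = 0.303030, coefficient = 4
x_4 = 2.4000, f(x_4) = 0.294118, coefficient = 2
x_5 = 2.5000, f(x_5) = 0.285714, coefficient = 4
x_6 = 2.6000, f(x_6) = 0.277778, coefficient = 2
x_7 = 2.7000, f(x_7) = 0.270270, coefficient = 4
x_8 = 2.8000, f(x_8) = 0.263158, coefficient = 2
x_9 = 2.9000, f(x_9) = 0.256410, coefficient = 4
x_10 = 3.0000, f(x_10) = 0.250000, coefficient = 1

I ≈ (0.100000/3) × 8.630463 = 0.287682
Exact value: 0.287682
Error: 0.000000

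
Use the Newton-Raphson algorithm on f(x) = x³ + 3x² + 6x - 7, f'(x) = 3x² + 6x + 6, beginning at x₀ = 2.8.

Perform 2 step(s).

f(x) = x³ + 3x² + 6x - 7
f'(x) = 3x² + 6x + 6
x₀ = 2.8

Newton-Raphson formula: x_{n+1} = x_n - f(x_n)/f'(x_n)

Iteration 1:
  f(2.800000) = 55.272000
  f'(2.800000) = 46.320000
  x_1 = 2.800000 - 55.272000/46.320000 = 1.606736
Iteration 2:
  f(1.606736) = 14.533162
  f'(1.606736) = 23.385214
  x_2 = 1.606736 - 14.533162/23.385214 = 0.985268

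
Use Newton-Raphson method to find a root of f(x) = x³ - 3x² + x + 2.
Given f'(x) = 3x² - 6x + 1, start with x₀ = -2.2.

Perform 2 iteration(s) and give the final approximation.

f(x) = x³ - 3x² + x + 2
f'(x) = 3x² - 6x + 1
x₀ = -2.2

Newton-Raphson formula: x_{n+1} = x_n - f(x_n)/f'(x_n)

Iteration 1:
  f(-2.200000) = -25.368000
  f'(-2.200000) = 28.720000
  x_1 = -2.200000 - (-25.368000)/28.720000 = -1.316713
Iteration 2:
  f(-1.316713) = -6.800743
  f'(-1.316713) = 14.101479
  x_2 = -1.316713 - (-6.800743)/14.101479 = -0.834441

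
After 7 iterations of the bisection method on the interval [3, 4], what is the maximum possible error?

Bisection error bound: |error| ≤ (b-a)/2^n
|error| ≤ (4 - 3)/2^7 = 1/2^7
|error| ≤ 0.0078125000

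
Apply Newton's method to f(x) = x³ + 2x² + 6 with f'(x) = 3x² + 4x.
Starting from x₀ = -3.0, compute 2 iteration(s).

f(x) = x³ + 2x² + 6
f'(x) = 3x² + 4x
x₀ = -3.0

Newton-Raphson formula: x_{n+1} = x_n - f(x_n)/f'(x_n)

Iteration 1:
  f(-3.000000) = -3.000000
  f'(-3.000000) = 15.000000
  x_1 = -3.000000 - (-3.000000)/15.000000 = -2.800000
Iteration 2:
  f(-2.800000) = -0.272000
  f'(-2.800000) = 12.320000
  x_2 = -2.800000 - (-0.272000)/12.320000 = -2.777922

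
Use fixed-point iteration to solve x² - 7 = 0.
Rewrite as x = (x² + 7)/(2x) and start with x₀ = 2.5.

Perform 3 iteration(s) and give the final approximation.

Equation: x² - 7 = 0
Fixed-point form: x = (x² + 7)/(2x)
x₀ = 2.5

x_1 = g(2.500000) = 2.650000
x_2 = g(2.650000) = 2.645755
x_3 = g(2.645755) = 2.645751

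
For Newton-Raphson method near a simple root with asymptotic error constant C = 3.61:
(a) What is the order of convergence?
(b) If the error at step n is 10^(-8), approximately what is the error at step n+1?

(a) Newton-Raphson has quadratic (order 2) convergence near simple roots.
    This means |e_{n+1}| ≈ C|e_n|².

(b) With |e_n| = 10^(-8) and C = 3.61:
    |e_{n+1}| ≈ 3.61 × (10^(-8))² = 3.61 × 10^(-16)

(a) 2 (quadratic); (b) |e_{n+1}| ≈ 3.610e-16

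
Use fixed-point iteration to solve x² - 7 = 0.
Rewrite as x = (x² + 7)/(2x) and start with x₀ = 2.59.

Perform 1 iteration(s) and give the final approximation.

Equation: x² - 7 = 0
Fixed-point form: x = (x² + 7)/(2x)
x₀ = 2.59

x_1 = g(2.590000) = 2.646351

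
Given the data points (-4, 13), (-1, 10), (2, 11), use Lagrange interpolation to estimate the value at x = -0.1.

Lagrange interpolation formula:
P(x) = Σ yᵢ × Lᵢ(x)
where Lᵢ(x) = Π_{j≠i} (x - xⱼ)/(xᵢ - xⱼ)

L_0(-0.1) = (-0.1 - (-1))/(-4 - (-1)) × (-0.1 - 2)/(-4 - 2) = -0.105000
L_1(-0.1) = (-0.1 - (-4))/(-1 - (-4)) × (-0.1 - 2)/(-1 - 2) = 0.910000
L_2(-0.1) = (-0.1 - (-4))/(2 - (-4)) × (-0.1 - (-1))/(2 - (-1)) = 0.195000

P(-0.1) = 13×L_0(-0.1) + 10×L_1(-0.1) + 11×L_2(-0.1)
P(-0.1) = 9.880000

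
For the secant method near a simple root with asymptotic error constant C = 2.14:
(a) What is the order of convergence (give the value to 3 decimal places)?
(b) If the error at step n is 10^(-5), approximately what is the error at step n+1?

(a) Secant method has superlinear convergence with order φ = (1+√5)/2 ≈ 1.618.
    This means |e_{n+1}| ≈ C|e_n|^1.618.

(b) With |e_n| = 10^(-5) and C = 2.14:
    |e_{n+1}| ≈ 2.14 × (10^(-5))^1.618 = 2.14 × 10^(-8.09)

(a) ≈ 1.618 (golden ratio); (b) |e_{n+1}| ≈ 1.739e-08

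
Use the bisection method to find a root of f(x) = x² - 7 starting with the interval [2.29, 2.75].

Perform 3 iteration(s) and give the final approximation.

f(x) = x² - 7
Initial interval: [2.29, 2.75]

Iteration 1:
  c_1 = (2.290000 + 2.750000)/2 = 2.520000
  f(c_1) = f(2.520000) = -0.649600
  f(a) × f(c) ≥ 0, new interval: [2.520000, 2.750000]
Iteration 2:
  c_2 = (2.520000 + 2.750000)/2 = 2.635000
  f(c_2) = f(2.635000) = -0.056775
  f(a) × f(c) ≥ 0, new interval: [2.635000, 2.750000]
Iteration 3:
  c_3 = (2.635000 + 2.750000)/2 = 2.692500
  f(c_3) = f(2.692500) = 0.249556
  f(a) × f(c) < 0, new interval: [2.635000, 2.692500]

After 3 iteration(s), the approximation is c_3 = 2.692500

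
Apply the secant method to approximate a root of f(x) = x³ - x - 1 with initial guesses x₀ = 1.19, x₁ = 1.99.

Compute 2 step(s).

f(x) = x³ - x - 1
x₀ = 1.19, x₁ = 1.99

Secant formula: x_{n+1} = x_n - f(x_n)(x_n - x_{n-1})/(f(x_n) - f(x_{n-1}))

Iteration 1:
  f(1.190000) = -0.504841
  f(1.990000) = 4.890599
  x_2 = 1.990000 - 4.890599×(1.990000 - 1.190000)/(4.890599 - (-0.504841))
       = 1.264854
Iteration 2:
  f(1.990000) = 4.890599
  f(1.264854) = -0.241268
  x_3 = 1.264854 - (-0.241268)×(1.264854 - 1.990000)/(-0.241268 - 4.890599)
       = 1.298946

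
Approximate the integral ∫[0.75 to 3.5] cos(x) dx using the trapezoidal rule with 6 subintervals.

f(x) = cos(x)
a = 0.75, b = 3.5, n = 6
h = (b - a)/n = 0.458333

Trapezoidal rule: (h/2)[f(x₀) + 2f(x₁) + 2f(x₂) + ... + f(xₙ)]

x_0 = 0.7500, f(x_0) = 0.731689, coefficient = 1
x_1 = 1.2083, f(x_1) = 0.354578, coefficient = 2
x_2 = 1.6667, f(x_2) = -0.095724, coefficient = 2
x_3 = 2.1250, f(x_3) = -0.526266, coefficient = 2
x_4 = 2.5833, f(x_4) = -0.848178, coefficient = 2
x_5 = 3.0417, f(x_5) = -0.995012, coefficient = 2
x_6 = 3.5000, f(x_6) = -0.936457, coefficient = 1

I ≈ (0.458333/2) × -4.425971 = -1.014285
Exact value: -1.032422
Error: 0.018137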